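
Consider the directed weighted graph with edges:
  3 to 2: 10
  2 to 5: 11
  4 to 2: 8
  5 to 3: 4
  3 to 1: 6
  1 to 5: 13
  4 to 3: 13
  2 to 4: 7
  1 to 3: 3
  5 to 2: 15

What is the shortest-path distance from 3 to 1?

Routes from 3 to 1:
3 - 1: 6
Shortest: 6.

6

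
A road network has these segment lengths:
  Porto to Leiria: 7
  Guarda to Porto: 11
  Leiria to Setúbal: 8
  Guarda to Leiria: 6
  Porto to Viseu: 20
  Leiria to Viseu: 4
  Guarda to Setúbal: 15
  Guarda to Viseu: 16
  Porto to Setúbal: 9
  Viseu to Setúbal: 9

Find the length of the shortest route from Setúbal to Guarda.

14

Comparing a few candidate routes:
Setúbal → Leiria → Guarda: 8 + 6 = 14
Setúbal → Porto → Leiria → Guarda: 9 + 7 + 6 = 22
Setúbal → Viseu → Leiria → Guarda: 9 + 4 + 6 = 19
Setúbal → Porto → Guarda: 9 + 11 = 20
Setúbal → Viseu → Guarda: 9 + 16 = 25
Setúbal → Guarda: 15
Shortest: 14.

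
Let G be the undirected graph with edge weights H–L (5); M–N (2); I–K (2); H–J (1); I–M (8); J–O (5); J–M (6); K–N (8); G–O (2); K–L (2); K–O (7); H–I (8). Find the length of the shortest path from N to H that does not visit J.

15

Some routes from N to H avoiding J:
N - K - L - H: 8 + 2 + 5 = 15
N - K - I - H: 8 + 2 + 8 = 18
N - M - I - H: 2 + 8 + 8 = 18
The minimum is 15.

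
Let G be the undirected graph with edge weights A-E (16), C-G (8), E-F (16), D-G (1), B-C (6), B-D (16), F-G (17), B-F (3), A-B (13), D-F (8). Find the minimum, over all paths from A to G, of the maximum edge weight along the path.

Checking several routes:
A→B→C→G: max(13, 6, 8) = 13
A→B→F→D→G: max(13, 3, 8, 1) = 13
A→B→D→G: max(13, 16, 1) = 16
Best route has worst link 13.

13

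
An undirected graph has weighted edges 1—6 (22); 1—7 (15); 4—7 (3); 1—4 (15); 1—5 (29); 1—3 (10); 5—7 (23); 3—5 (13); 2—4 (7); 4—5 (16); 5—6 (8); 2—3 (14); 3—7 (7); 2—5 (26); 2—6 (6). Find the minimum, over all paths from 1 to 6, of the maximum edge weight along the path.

Checking several routes:
1 - 4 - 2 - 3 - 5 - 6: max(15, 7, 14, 13, 8) = 15
1 - 3 - 5 - 6: max(10, 13, 8) = 13
1 - 3 - 2 - 6: max(10, 14, 6) = 14
1 - 3 - 7 - 4 - 2 - 6: max(10, 7, 3, 7, 6) = 10
The minimum achievable maximum is 10.

10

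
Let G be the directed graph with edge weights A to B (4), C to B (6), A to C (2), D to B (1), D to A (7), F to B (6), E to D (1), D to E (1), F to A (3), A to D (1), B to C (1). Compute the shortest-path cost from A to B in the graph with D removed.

Candidate routes:
A - B: 4
A - C - B: 2 + 6 = 8
Shortest: 4.

4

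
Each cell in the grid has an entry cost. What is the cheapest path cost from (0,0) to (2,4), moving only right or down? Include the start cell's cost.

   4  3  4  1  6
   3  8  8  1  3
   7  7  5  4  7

23

Path (0,0) (0,1) (0,2) (0,3) (1,3) (1,4) (2,4): 4 + 3 + 4 + 1 + 1 + 3 + 7 = 23.
For comparison, the top-then-right route costs 28.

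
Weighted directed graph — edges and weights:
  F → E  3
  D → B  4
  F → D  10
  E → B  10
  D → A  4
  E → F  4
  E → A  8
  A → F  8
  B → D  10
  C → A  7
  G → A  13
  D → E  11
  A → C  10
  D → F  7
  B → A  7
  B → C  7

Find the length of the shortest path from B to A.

Comparing a few candidate routes:
B-D-A: 10 + 4 = 14
B-C-A: 7 + 7 = 14
B-A: 7
Best route has total 7.

7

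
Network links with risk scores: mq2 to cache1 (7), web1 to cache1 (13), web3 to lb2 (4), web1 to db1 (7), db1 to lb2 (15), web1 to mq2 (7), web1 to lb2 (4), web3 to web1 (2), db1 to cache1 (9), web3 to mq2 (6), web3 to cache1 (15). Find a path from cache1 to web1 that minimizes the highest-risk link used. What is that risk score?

7

Some routes from cache1 to web1:
cache1 - mq2 - web3 - web1: max(7, 6, 2) = 7
cache1 - mq2 - web1: max(7, 7) = 7
cache1 - mq2 - web3 - lb2 - web1: max(7, 6, 4, 4) = 7
The minimum achievable maximum is 7.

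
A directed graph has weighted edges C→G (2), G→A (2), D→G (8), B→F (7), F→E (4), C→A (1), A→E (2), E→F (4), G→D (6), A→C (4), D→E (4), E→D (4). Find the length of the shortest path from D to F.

8

Paths from D to F:
D -> G -> A -> E -> F: 8 + 2 + 2 + 4 = 16
D -> E -> F: 4 + 4 = 8
Shortest: 8.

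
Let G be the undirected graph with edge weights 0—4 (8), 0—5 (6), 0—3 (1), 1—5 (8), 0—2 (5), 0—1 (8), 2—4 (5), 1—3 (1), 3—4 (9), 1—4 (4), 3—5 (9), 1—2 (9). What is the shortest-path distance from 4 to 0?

6

A few of the 4→0 routes:
4 - 3 - 0: 9 + 1 = 10
4 - 1 - 3 - 0: 4 + 1 + 1 = 6
4 - 0: 8
4 - 1 - 0: 4 + 8 = 12
4 - 2 - 0: 5 + 5 = 10
Shortest: 6.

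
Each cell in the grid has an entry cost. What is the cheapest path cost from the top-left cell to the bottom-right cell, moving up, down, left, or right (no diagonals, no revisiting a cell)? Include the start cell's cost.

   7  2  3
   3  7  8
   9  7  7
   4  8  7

Path (0,0)→(0,1)→(0,2)→(1,2)→(2,2)→(3,2): 7 + 2 + 3 + 8 + 7 + 7 = 34.

34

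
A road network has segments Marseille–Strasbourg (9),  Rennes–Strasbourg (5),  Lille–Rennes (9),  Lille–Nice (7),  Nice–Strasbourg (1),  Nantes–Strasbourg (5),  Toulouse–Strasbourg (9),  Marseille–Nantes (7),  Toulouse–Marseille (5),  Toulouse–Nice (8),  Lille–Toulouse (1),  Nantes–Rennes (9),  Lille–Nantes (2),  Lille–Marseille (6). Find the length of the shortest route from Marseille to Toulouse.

5

Some routes from Marseille to Toulouse:
Marseille → Strasbourg → Nantes → Lille → Toulouse: 9 + 5 + 2 + 1 = 17
Marseille → Nantes → Lille → Toulouse: 7 + 2 + 1 = 10
Marseille → Lille → Toulouse: 6 + 1 = 7
Marseille → Toulouse: 5
Shortest: 5 mi.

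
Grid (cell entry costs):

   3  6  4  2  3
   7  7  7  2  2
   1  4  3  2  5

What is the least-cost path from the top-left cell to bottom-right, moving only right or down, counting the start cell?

24

Best path: r0c0 r0c1 r0c2 r0c3 r1c3 r1c4 r2c4
Cost: 3 + 6 + 4 + 2 + 2 + 2 + 5 = 24
(Top row then right column would cost 25.)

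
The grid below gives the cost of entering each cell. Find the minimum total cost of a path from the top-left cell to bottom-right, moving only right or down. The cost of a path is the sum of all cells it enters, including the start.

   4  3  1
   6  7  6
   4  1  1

Best path: [0,0] -> [0,1] -> [0,2] -> [1,2] -> [2,2]
Cost: 4 + 3 + 1 + 6 + 1 = 15

15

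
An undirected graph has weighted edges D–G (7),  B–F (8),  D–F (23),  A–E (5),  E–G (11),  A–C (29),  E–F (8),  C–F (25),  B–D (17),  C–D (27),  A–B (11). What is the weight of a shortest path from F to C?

25

Some routes from F to C:
F→C: 25
F→B→A→C: 8 + 11 + 29 = 48
F→D→C: 23 + 27 = 50
F→B→D→C: 8 + 17 + 27 = 52
F→E→A→C: 8 + 5 + 29 = 42
The minimum is 25.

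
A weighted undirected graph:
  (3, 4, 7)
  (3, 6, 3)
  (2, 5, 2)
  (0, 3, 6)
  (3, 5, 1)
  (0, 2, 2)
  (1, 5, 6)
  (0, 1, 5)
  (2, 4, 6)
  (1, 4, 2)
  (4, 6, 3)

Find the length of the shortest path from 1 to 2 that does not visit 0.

8

Candidate routes:
1-4-2: 2 + 6 = 8
1-5-2: 6 + 2 = 8
1-4-6-3-5-2: 2 + 3 + 3 + 1 + 2 = 11
1-5-3-6-4-2: 6 + 1 + 3 + 3 + 6 = 19
1-5-3-4-2: 6 + 1 + 7 + 6 = 20
1-4-3-5-2: 2 + 7 + 1 + 2 = 12
The minimum is 8.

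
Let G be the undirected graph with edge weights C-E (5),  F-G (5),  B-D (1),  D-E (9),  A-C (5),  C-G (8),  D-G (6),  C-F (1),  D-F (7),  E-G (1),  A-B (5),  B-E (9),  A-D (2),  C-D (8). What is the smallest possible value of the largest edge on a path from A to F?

Some routes from A to F:
A→C→E→G→F: max(5, 5, 1, 5) = 5
A→D→G→F: max(2, 6, 5) = 6
A→D→G→E→C→F: max(2, 6, 1, 5, 1) = 6
A→C→F: max(5, 1) = 5
A→B→D→G→F: max(5, 1, 6, 5) = 6
Best route has worst link 5.

5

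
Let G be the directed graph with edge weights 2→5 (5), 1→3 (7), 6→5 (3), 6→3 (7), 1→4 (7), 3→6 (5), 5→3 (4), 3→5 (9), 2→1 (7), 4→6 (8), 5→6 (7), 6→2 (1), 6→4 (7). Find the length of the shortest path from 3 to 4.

12

Paths from 3 to 4:
3-5-6-4: 9 + 7 + 7 = 23
3-5-6-2-1-4: 9 + 7 + 1 + 7 + 7 = 31
3-6-4: 5 + 7 = 12
3-6-2-1-4: 5 + 1 + 7 + 7 = 20
Best route has total 12.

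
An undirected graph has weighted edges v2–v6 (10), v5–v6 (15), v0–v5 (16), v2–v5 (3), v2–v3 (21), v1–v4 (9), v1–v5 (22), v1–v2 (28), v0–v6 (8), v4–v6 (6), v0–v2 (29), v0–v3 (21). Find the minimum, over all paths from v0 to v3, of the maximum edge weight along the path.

21

Some routes from v0 to v3:
v0 → v6 → v5 → v2 → v3: max(8, 15, 3, 21) = 21
v0 → v5 → v6 → v2 → v3: max(16, 15, 10, 21) = 21
v0 → v5 → v2 → v3: max(16, 3, 21) = 21
v0 → v6 → v2 → v3: max(8, 10, 21) = 21
Smallest bottleneck: 21.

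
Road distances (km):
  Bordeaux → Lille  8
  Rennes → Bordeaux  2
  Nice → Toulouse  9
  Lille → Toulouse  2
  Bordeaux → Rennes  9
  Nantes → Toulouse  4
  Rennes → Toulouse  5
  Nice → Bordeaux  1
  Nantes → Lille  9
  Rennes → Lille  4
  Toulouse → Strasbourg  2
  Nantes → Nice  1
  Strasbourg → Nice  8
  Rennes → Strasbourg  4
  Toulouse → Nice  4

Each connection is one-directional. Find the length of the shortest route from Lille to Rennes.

Paths from Lille to Rennes:
Lille → Toulouse → Nice → Bordeaux → Rennes: 2 + 4 + 1 + 9 = 16
Lille → Toulouse → Strasbourg → Nice → Bordeaux → Rennes: 2 + 2 + 8 + 1 + 9 = 22
Shortest: 16 km.

16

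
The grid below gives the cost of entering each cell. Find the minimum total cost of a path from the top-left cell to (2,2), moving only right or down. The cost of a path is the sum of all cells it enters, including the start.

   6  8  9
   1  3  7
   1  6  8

Path r0c0→r1c0→r2c0→r2c1→r2c2: 6 + 1 + 1 + 6 + 8 = 22.

22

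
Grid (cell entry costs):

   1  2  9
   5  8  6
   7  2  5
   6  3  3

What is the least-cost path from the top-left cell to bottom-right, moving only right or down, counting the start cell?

19

One optimal route is [0,0] → [0,1] → [1,1] → [2,1] → [3,1] → [3,2].
Its cost is 1 + 2 + 8 + 2 + 3 + 3 = 19.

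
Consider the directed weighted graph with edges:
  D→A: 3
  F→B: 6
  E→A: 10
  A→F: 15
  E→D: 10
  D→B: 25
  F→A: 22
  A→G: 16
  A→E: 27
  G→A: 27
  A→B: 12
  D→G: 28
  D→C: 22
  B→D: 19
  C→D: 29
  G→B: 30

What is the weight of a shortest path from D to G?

Routes from D to G:
D → G: 28
D → A → G: 3 + 16 = 19
The minimum is 19.

19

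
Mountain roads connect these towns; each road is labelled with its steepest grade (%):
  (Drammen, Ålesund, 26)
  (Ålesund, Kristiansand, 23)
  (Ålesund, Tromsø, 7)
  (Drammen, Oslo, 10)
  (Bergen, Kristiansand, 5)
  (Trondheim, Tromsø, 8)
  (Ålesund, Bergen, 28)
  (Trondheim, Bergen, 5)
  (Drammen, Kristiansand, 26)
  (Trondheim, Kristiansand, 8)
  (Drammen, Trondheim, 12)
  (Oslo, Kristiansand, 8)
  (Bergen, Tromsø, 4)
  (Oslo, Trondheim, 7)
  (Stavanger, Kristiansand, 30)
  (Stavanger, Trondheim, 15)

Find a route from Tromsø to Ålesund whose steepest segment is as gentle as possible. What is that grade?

Checking several routes:
Tromsø→Bergen→Trondheim→Oslo→Kristiansand→Ålesund: max(4, 5, 7, 8, 23) = 23
Tromsø→Bergen→Trondheim→Kristiansand→Ålesund: max(4, 5, 8, 23) = 23
Tromsø→Ålesund: max(7) = 7
Smallest bottleneck: 7%.

7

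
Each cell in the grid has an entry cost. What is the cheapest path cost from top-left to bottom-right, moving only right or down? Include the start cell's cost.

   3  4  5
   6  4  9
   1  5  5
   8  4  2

21

Take (0,0) (1,0) (2,0) (2,1) (3,1) (3,2) for a total of 3 + 6 + 1 + 5 + 4 + 2 = 21.
For comparison, the top-then-right route costs 28.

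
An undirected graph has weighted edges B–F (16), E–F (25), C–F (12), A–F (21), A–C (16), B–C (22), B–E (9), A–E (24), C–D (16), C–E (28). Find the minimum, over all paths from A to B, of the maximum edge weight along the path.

16

Some routes from A to B:
A - C - B: max(16, 22) = 22
A - F - C - B: max(21, 12, 22) = 22
A - C - F - B: max(16, 12, 16) = 16
A - E - B: max(24, 9) = 24
A - F - B: max(21, 16) = 21
A - C - F - E - B: max(16, 12, 25, 9) = 25
Best route has worst link 16.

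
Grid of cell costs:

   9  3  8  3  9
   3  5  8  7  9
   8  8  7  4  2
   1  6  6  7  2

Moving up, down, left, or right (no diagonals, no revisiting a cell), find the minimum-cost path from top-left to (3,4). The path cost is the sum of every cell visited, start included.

38

Cheapest: (0,0)→(0,1)→(0,2)→(0,3)→(1,3)→(2,3)→(2,4)→(3,4)
  9 + 3 + 8 + 3 + 7 + 4 + 2 + 2 = 38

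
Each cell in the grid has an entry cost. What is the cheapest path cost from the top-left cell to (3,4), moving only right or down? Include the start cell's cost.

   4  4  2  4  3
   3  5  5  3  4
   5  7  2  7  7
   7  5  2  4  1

Path [0,0]→[0,1]→[0,2]→[1,2]→[2,2]→[3,2]→[3,3]→[3,4]: 4 + 4 + 2 + 5 + 2 + 2 + 4 + 1 = 24.
For comparison, the top-then-right route costs 29.

24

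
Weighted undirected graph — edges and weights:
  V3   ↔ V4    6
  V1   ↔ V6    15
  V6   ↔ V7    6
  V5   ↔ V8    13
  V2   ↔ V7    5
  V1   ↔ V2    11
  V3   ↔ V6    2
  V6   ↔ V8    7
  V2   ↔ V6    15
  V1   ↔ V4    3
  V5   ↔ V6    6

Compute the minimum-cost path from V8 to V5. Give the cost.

Candidate routes:
V8 → V6 → V5: 7 + 6 = 13
V8 → V5: 13
Best route has total 13.

13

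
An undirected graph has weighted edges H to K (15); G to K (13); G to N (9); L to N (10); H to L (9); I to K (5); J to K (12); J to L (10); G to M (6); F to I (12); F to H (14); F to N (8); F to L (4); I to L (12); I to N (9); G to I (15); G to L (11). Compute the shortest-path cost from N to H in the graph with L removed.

Comparing a few candidate routes:
N→G→K→H: 9 + 13 + 15 = 37
N→I→K→H: 9 + 5 + 15 = 29
N→I→F→H: 9 + 12 + 14 = 35
N→F→H: 8 + 14 = 22
Shortest: 22.

22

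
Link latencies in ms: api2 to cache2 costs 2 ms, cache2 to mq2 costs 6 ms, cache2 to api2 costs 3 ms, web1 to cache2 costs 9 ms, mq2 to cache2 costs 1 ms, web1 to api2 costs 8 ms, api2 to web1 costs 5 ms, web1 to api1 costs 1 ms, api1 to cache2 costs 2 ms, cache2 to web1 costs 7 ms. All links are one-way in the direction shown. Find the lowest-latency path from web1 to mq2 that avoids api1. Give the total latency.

Routes from web1 to mq2 avoiding api1:
web1 - cache2 - mq2: 9 + 6 = 15
web1 - api2 - cache2 - mq2: 8 + 2 + 6 = 16
Best route has total 15 ms.

15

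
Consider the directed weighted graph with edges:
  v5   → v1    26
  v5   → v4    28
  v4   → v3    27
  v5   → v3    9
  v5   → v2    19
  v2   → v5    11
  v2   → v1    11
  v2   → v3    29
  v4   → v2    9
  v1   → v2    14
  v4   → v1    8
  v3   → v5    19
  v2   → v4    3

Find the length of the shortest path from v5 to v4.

22

Paths from v5 to v4:
v5 -> v4: 28
v5 -> v1 -> v2 -> v4: 26 + 14 + 3 = 43
v5 -> v2 -> v4: 19 + 3 = 22
Best route has total 22.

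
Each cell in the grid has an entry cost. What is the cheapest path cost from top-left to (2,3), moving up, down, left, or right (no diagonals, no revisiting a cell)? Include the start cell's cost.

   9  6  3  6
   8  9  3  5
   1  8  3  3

27

Best path: r0c0→r0c1→r0c2→r1c2→r2c2→r2c3
Cost: 9 + 6 + 3 + 3 + 3 + 3 = 27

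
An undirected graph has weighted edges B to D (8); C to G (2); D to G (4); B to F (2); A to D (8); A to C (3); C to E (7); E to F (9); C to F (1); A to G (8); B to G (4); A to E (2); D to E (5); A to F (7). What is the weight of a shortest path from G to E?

Some routes from G to E:
G-C-A-E: 2 + 3 + 2 = 7
G-D-E: 4 + 5 = 9
G-C-E: 2 + 7 = 9
G-A-E: 8 + 2 = 10
Best route has total 7.

7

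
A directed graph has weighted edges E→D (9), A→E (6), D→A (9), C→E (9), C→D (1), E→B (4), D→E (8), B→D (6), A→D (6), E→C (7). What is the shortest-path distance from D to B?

12

Candidate routes:
D-A-E-B: 9 + 6 + 4 = 19
D-E-B: 8 + 4 = 12
Shortest: 12.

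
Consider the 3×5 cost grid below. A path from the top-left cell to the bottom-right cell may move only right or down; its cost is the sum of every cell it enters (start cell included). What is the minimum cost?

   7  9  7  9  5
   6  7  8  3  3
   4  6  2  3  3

Best path: r0c0 → r1c0 → r2c0 → r2c1 → r2c2 → r2c3 → r2c4
Cost: 7 + 6 + 4 + 6 + 2 + 3 + 3 = 31
For comparison, the top-then-right route costs 43.

31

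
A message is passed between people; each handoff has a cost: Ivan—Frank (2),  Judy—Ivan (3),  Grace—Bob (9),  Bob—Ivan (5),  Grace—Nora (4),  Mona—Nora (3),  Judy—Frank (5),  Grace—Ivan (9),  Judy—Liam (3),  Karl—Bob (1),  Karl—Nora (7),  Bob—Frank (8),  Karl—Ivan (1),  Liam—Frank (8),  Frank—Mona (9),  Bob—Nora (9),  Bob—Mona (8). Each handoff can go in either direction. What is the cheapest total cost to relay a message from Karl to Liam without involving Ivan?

17

Some routes from Karl to Liam avoiding Ivan:
Karl-Bob-Frank-Judy-Liam: 1 + 8 + 5 + 3 = 17
Karl-Bob-Mona-Frank-Liam: 1 + 8 + 9 + 8 = 26
Karl-Bob-Mona-Frank-Judy-Liam: 1 + 8 + 9 + 5 + 3 = 26
Karl-Nora-Mona-Frank-Judy-Liam: 7 + 3 + 9 + 5 + 3 = 27
Karl-Bob-Frank-Liam: 1 + 8 + 8 = 17
The minimum is 17.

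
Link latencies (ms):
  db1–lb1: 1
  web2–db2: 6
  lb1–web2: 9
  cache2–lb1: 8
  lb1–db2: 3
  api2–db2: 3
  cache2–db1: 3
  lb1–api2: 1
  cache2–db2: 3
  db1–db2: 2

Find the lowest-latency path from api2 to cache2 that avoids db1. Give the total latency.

A few of the api2→cache2 routes:
api2 -> lb1 -> db2 -> cache2: 1 + 3 + 3 = 7
api2 -> db2 -> cache2: 3 + 3 = 6
api2 -> lb1 -> cache2: 1 + 8 = 9
Shortest: 6 ms.

6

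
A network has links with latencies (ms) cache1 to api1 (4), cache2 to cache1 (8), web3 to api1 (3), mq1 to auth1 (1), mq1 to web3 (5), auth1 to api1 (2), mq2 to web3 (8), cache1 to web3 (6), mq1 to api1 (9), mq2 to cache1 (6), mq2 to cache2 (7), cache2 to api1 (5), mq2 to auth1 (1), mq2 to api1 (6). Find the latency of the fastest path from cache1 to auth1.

Some routes from cache1 to auth1:
cache1 - api1 - mq2 - auth1: 4 + 6 + 1 = 11
cache1 - mq2 - auth1: 6 + 1 = 7
cache1 - api1 - auth1: 4 + 2 = 6
cache1 - web3 - api1 - auth1: 6 + 3 + 2 = 11
The minimum is 6 ms.

6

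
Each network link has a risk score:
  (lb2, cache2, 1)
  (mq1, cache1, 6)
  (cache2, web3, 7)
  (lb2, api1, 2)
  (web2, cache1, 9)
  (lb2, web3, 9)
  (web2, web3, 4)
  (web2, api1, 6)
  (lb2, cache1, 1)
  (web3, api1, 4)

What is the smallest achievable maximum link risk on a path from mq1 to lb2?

6

Checking several routes:
mq1 - cache1 - lb2: max(6, 1) = 6
mq1 - cache1 - web2 - web3 - api1 - lb2: max(6, 9, 4, 4, 2) = 9
mq1 - cache1 - web2 - web3 - lb2: max(6, 9, 4, 9) = 9
mq1 - cache1 - web2 - web3 - cache2 - lb2: max(6, 9, 4, 7, 1) = 9
Best route has worst link 6.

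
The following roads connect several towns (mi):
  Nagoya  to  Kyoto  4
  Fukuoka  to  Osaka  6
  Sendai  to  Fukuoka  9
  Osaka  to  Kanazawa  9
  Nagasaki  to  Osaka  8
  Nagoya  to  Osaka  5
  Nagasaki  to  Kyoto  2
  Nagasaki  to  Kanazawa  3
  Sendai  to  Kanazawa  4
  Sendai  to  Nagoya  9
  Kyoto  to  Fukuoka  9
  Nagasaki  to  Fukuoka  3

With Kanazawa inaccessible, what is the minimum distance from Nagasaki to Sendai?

A few of the Nagasaki→Sendai routes:
Nagasaki -> Osaka -> Fukuoka -> Sendai: 8 + 6 + 9 = 23
Nagasaki -> Fukuoka -> Sendai: 3 + 9 = 12
Nagasaki -> Kyoto -> Fukuoka -> Sendai: 2 + 9 + 9 = 20
Nagasaki -> Osaka -> Nagoya -> Sendai: 8 + 5 + 9 = 22
Nagasaki -> Fukuoka -> Osaka -> Nagoya -> Sendai: 3 + 6 + 5 + 9 = 23
Nagasaki -> Kyoto -> Nagoya -> Sendai: 2 + 4 + 9 = 15
Best route has total 12 mi.

12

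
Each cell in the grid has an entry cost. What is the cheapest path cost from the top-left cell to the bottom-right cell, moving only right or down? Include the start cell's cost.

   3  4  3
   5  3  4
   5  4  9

23

Take (0,0) → (0,1) → (0,2) → (1,2) → (2,2) for a total of 3 + 4 + 3 + 4 + 9 = 23.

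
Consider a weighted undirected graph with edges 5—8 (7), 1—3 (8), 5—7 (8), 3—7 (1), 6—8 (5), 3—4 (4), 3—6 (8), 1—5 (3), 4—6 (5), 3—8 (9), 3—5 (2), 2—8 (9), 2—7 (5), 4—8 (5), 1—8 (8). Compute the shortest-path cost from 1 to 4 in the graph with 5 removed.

Some routes from 1 to 4 avoiding 5:
1 - 8 - 6 - 4: 8 + 5 + 5 = 18
1 - 3 - 6 - 4: 8 + 8 + 5 = 21
1 - 8 - 4: 8 + 5 = 13
1 - 3 - 4: 8 + 4 = 12
Best route has total 12.

12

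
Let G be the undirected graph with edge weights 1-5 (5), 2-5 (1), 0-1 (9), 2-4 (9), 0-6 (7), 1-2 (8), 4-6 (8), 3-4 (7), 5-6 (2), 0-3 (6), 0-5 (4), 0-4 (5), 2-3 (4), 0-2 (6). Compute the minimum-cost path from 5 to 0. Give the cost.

4

Some routes from 5 to 0:
5 → 0: 4
5 → 2 → 0: 1 + 6 = 7
5 → 1 → 0: 5 + 9 = 14
5 → 6 → 0: 2 + 7 = 9
5 → 2 → 3 → 0: 1 + 4 + 6 = 11
Best route has total 4.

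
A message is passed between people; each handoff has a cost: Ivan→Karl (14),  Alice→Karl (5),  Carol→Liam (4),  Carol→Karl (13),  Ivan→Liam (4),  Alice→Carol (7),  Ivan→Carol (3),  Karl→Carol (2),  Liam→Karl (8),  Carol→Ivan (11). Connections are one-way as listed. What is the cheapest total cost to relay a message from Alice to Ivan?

Paths from Alice to Ivan:
Alice → Karl → Carol → Ivan: 5 + 2 + 11 = 18
Alice → Carol → Ivan: 7 + 11 = 18
The minimum is 18.

18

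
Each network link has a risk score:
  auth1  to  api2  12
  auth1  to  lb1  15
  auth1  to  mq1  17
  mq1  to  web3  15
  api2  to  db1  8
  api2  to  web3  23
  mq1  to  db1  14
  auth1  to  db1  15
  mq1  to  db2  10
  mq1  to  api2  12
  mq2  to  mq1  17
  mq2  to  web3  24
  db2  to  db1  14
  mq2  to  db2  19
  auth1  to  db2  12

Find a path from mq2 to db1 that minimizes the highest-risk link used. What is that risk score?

A few of the mq2→db1 routes:
mq2 → mq1 → db2 → auth1 → api2 → db1: max(17, 10, 12, 12, 8) = 17
mq2 → mq1 → db2 → db1: max(17, 10, 14) = 17
mq2 → mq1 → auth1 → api2 → db1: max(17, 17, 12, 8) = 17
mq2 → mq1 → auth1 → db2 → db1: max(17, 17, 12, 14) = 17
mq2 → mq1 → db2 → auth1 → db1: max(17, 10, 12, 15) = 17
mq2 → mq1 → auth1 → db1: max(17, 17, 15) = 17
The minimum achievable maximum is 17.

17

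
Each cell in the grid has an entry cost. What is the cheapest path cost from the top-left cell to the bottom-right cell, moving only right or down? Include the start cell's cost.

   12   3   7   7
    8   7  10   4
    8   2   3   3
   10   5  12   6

Take [0,0] -> [0,1] -> [1,1] -> [2,1] -> [2,2] -> [2,3] -> [3,3] for a total of 12 + 3 + 7 + 2 + 3 + 3 + 6 = 36.

36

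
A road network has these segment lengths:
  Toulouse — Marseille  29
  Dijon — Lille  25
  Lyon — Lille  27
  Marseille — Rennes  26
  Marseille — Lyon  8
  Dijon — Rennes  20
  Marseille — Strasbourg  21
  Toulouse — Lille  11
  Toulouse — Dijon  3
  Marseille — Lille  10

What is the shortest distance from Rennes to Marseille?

Some routes from Rennes to Marseille:
Rennes-Dijon-Toulouse-Lille-Marseille: 20 + 3 + 11 + 10 = 44
Rennes-Dijon-Toulouse-Marseille: 20 + 3 + 29 = 52
Rennes-Dijon-Lille-Marseille: 20 + 25 + 10 = 55
Rennes-Marseille: 26
Rennes-Dijon-Toulouse-Lille-Lyon-Marseille: 20 + 3 + 11 + 27 + 8 = 69
The minimum is 26.

26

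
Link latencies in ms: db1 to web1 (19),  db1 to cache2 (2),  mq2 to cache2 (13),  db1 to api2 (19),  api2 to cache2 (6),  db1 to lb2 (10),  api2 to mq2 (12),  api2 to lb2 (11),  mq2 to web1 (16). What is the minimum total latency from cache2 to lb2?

12

Comparing a few candidate routes:
cache2 - api2 - lb2: 6 + 11 = 17
cache2 - api2 - db1 - lb2: 6 + 19 + 10 = 35
cache2 - db1 - lb2: 2 + 10 = 12
cache2 - db1 - api2 - lb2: 2 + 19 + 11 = 32
Shortest: 12 ms.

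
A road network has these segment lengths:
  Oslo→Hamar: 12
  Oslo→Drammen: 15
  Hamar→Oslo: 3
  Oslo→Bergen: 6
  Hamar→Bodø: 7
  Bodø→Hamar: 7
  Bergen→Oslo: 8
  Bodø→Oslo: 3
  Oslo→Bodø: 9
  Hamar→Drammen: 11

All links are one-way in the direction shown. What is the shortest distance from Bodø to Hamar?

7

Routes from Bodø to Hamar:
Bodø→Oslo→Hamar: 3 + 12 = 15
Bodø→Hamar: 7
Best route has total 7.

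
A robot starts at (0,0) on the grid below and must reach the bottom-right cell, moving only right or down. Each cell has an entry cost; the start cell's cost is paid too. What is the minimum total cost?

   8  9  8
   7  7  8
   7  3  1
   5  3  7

33

Best path: [0,0] [1,0] [1,1] [2,1] [2,2] [3,2]
Cost: 8 + 7 + 7 + 3 + 1 + 7 = 33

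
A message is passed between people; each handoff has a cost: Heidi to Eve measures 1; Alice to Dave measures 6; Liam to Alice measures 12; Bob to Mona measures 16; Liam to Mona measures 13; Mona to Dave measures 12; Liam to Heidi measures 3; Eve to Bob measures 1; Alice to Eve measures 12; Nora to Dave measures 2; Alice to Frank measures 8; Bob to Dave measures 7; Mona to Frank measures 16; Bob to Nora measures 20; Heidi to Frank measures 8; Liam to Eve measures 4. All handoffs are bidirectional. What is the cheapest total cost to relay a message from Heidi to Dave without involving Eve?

A few of the Heidi→Dave routes:
Heidi-Liam-Alice-Dave: 3 + 12 + 6 = 21
Heidi-Liam-Mona-Dave: 3 + 13 + 12 = 28
Heidi-Frank-Alice-Dave: 8 + 8 + 6 = 22
Best route has total 21.

21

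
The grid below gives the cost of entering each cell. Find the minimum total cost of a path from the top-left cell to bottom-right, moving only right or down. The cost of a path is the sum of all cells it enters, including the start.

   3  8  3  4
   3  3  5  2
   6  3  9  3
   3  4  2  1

Take r0c0→r1c0→r1c1→r2c1→r3c1→r3c2→r3c3 for a total of 3 + 3 + 3 + 3 + 4 + 2 + 1 = 19.

19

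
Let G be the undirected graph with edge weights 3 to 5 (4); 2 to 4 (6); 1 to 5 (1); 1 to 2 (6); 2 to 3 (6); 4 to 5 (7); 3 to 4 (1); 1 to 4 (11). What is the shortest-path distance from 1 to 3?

5

Checking several routes:
1 -> 5 -> 4 -> 3: 1 + 7 + 1 = 9
1 -> 5 -> 3: 1 + 4 = 5
1 -> 4 -> 3: 11 + 1 = 12
Shortest: 5.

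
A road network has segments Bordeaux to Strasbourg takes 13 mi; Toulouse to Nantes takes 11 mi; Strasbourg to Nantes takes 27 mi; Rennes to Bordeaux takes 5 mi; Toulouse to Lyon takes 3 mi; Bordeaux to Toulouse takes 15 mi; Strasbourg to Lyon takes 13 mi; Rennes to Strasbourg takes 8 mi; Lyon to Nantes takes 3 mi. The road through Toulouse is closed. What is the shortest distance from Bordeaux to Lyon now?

Candidate routes:
Bordeaux -> Rennes -> Strasbourg -> Nantes -> Lyon: 5 + 8 + 27 + 3 = 43
Bordeaux -> Strasbourg -> Nantes -> Lyon: 13 + 27 + 3 = 43
Bordeaux -> Rennes -> Strasbourg -> Lyon: 5 + 8 + 13 = 26
Bordeaux -> Strasbourg -> Lyon: 13 + 13 = 26
Shortest: 26 mi.

26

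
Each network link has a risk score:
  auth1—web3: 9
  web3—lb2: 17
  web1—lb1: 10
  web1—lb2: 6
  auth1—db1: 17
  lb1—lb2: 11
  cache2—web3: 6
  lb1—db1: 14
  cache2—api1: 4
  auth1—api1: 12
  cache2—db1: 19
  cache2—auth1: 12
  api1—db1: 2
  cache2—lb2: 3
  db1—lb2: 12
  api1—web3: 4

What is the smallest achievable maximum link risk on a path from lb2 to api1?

4

A few of the lb2→api1 routes:
lb2 → cache2 → web3 → api1: max(3, 6, 4) = 6
lb2 → cache2 → api1: max(3, 4) = 4
lb2 → cache2 → auth1 → web3 → api1: max(3, 12, 9, 4) = 12
lb2 → cache2 → web3 → auth1 → api1: max(3, 6, 9, 12) = 12
The minimum achievable maximum is 4.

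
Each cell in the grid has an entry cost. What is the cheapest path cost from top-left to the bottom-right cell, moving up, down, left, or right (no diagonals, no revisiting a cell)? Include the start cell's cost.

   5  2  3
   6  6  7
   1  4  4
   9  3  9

Take [0,0] → [1,0] → [2,0] → [2,1] → [3,1] → [3,2] for a total of 5 + 6 + 1 + 4 + 3 + 9 = 28.

28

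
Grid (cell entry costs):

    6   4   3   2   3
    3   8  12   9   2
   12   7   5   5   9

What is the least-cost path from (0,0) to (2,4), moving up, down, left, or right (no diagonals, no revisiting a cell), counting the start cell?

Best path: r0c0 -> r0c1 -> r0c2 -> r0c3 -> r0c4 -> r1c4 -> r2c4
Cost: 6 + 4 + 3 + 2 + 3 + 2 + 9 = 29

29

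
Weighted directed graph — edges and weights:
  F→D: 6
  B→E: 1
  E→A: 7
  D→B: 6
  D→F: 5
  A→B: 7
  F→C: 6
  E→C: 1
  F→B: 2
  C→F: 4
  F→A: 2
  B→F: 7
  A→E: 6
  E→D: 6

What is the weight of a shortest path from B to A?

8

Routes from B to A:
B → E → C → F → A: 1 + 1 + 4 + 2 = 8
B → F → A: 7 + 2 = 9
B → E → D → F → A: 1 + 6 + 5 + 2 = 14
B → E → A: 1 + 7 = 8
Shortest: 8.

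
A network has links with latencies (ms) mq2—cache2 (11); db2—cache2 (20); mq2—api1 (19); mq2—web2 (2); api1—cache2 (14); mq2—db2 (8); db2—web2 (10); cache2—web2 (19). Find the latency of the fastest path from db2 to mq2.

A few of the db2→mq2 routes:
db2-mq2: 8
db2-web2-mq2: 10 + 2 = 12
db2-cache2-mq2: 20 + 11 = 31
Best route has total 8 ms.

8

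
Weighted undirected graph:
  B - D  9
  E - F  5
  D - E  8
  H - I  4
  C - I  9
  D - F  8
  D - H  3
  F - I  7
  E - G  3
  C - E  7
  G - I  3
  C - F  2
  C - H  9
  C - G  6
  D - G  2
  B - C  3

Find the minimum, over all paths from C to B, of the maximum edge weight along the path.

Some routes from C to B:
C - E - F - I - G - D - B: max(7, 5, 7, 3, 2, 9) = 9
C - E - F - I - H - D - B: max(7, 5, 7, 4, 3, 9) = 9
C - B: max(3) = 3
C - E - F - D - B: max(7, 5, 8, 9) = 9
Smallest bottleneck: 3.

3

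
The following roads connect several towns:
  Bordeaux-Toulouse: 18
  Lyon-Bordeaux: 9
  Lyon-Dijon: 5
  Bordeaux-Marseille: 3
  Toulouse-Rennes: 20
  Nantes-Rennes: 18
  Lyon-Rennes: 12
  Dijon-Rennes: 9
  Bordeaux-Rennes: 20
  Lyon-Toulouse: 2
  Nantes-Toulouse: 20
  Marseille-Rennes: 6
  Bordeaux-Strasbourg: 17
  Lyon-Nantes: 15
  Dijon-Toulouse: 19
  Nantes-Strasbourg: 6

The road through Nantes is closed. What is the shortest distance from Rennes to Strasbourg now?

26

Comparing a few candidate routes:
Rennes → Lyon → Toulouse → Bordeaux → Strasbourg: 12 + 2 + 18 + 17 = 49
Rennes → Dijon → Lyon → Bordeaux → Strasbourg: 9 + 5 + 9 + 17 = 40
Rennes → Bordeaux → Strasbourg: 20 + 17 = 37
Rennes → Lyon → Bordeaux → Strasbourg: 12 + 9 + 17 = 38
Rennes → Marseille → Bordeaux → Strasbourg: 6 + 3 + 17 = 26
Rennes → Toulouse → Lyon → Bordeaux → Strasbourg: 20 + 2 + 9 + 17 = 48
Shortest: 26.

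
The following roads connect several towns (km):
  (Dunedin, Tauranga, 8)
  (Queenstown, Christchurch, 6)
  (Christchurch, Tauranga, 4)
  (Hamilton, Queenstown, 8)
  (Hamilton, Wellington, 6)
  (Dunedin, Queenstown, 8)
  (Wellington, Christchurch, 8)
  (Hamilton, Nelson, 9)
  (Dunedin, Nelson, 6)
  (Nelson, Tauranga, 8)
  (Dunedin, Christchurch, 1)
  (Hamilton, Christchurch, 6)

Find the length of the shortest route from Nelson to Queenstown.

13

Checking several routes:
Nelson-Tauranga-Christchurch-Queenstown: 8 + 4 + 6 = 18
Nelson-Hamilton-Queenstown: 9 + 8 = 17
Nelson-Dunedin-Queenstown: 6 + 8 = 14
Nelson-Dunedin-Christchurch-Hamilton-Queenstown: 6 + 1 + 6 + 8 = 21
Nelson-Hamilton-Christchurch-Queenstown: 9 + 6 + 6 = 21
Nelson-Dunedin-Christchurch-Queenstown: 6 + 1 + 6 = 13
The minimum is 13 km.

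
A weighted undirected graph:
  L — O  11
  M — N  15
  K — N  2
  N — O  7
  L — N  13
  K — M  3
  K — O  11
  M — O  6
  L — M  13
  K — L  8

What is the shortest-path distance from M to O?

Comparing a few candidate routes:
M → K → O: 3 + 11 = 14
M → K → N → O: 3 + 2 + 7 = 12
M → O: 6
The minimum is 6.

6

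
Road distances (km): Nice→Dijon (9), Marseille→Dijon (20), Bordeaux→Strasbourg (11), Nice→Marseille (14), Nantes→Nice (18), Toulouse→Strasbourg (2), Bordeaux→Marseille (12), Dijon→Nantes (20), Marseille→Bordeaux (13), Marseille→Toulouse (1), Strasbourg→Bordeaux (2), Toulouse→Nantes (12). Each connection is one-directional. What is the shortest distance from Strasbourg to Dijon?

Candidate routes:
Strasbourg → Bordeaux → Marseille → Toulouse → Nantes → Nice → Dijon: 2 + 12 + 1 + 12 + 18 + 9 = 54
Strasbourg → Bordeaux → Marseille → Dijon: 2 + 12 + 20 = 34
The minimum is 34 km.

34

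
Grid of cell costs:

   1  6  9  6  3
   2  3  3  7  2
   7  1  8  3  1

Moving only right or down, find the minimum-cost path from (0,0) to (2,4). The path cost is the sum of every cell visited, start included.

Cheapest: r0c0 → r1c0 → r1c1 → r1c2 → r1c3 → r1c4 → r2c4
  1 + 2 + 3 + 3 + 7 + 2 + 1 = 19

19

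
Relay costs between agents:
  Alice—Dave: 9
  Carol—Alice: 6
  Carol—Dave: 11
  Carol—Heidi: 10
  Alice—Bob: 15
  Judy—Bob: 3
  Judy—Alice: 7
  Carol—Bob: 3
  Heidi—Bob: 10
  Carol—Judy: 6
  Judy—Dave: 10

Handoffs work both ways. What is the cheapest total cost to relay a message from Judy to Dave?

Checking several routes:
Judy -> Carol -> Dave: 6 + 11 = 17
Judy -> Bob -> Carol -> Alice -> Dave: 3 + 3 + 6 + 9 = 21
Judy -> Bob -> Carol -> Dave: 3 + 3 + 11 = 17
Judy -> Alice -> Dave: 7 + 9 = 16
Judy -> Carol -> Alice -> Dave: 6 + 6 + 9 = 21
Judy -> Dave: 10
The minimum is 10.

10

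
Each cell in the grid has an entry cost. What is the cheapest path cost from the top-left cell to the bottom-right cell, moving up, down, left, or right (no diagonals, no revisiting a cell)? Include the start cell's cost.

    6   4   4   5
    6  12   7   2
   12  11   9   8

29

Take [0,0] -> [0,1] -> [0,2] -> [0,3] -> [1,3] -> [2,3] for a total of 6 + 4 + 4 + 5 + 2 + 8 = 29.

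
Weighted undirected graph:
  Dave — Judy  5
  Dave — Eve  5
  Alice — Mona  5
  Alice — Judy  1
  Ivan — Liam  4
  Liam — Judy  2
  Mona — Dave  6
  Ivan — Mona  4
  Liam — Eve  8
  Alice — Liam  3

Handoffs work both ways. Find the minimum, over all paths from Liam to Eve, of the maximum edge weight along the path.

Some routes from Liam to Eve:
Liam → Judy → Dave → Eve: max(2, 5, 5) = 5
Liam → Judy → Alice → Mona → Dave → Eve: max(2, 1, 5, 6, 5) = 6
Liam → Ivan → Mona → Dave → Eve: max(4, 4, 6, 5) = 6
Liam → Alice → Mona → Dave → Eve: max(3, 5, 6, 5) = 6
Liam → Ivan → Mona → Alice → Judy → Dave → Eve: max(4, 4, 5, 1, 5, 5) = 5
Liam → Alice → Judy → Dave → Eve: max(3, 1, 5, 5) = 5
Best route has worst link 5.

5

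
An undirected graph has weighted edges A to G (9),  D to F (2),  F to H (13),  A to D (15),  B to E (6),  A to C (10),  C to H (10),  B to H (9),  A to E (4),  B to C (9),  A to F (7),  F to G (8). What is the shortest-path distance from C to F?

17

Comparing a few candidate routes:
C -> A -> F: 10 + 7 = 17
C -> B -> E -> A -> F: 9 + 6 + 4 + 7 = 26
C -> H -> F: 10 + 13 = 23
C -> A -> D -> F: 10 + 15 + 2 = 27
Best route has total 17.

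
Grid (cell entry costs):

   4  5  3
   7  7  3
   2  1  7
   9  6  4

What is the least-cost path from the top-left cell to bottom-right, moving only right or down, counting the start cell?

24

One optimal route is r0c0 r1c0 r2c0 r2c1 r3c1 r3c2.
Its cost is 4 + 7 + 2 + 1 + 6 + 4 = 24.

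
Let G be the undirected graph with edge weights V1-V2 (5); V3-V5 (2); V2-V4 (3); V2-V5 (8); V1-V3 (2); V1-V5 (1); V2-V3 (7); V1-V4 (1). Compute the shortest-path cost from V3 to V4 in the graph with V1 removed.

10

Paths from V3 to V4 avoiding V1:
V3→V2→V4: 7 + 3 = 10
V3→V5→V2→V4: 2 + 8 + 3 = 13
Best route has total 10.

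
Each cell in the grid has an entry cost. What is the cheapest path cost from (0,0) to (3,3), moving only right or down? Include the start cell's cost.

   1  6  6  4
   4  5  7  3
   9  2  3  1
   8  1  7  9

25

One optimal route is [0,0] [1,0] [1,1] [2,1] [2,2] [2,3] [3,3].
Its cost is 1 + 4 + 5 + 2 + 3 + 1 + 9 = 25.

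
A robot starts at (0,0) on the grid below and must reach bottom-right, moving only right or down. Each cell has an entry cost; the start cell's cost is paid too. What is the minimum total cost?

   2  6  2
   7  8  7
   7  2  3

Path r0c0→r0c1→r0c2→r1c2→r2c2: 2 + 6 + 2 + 7 + 3 = 20.

20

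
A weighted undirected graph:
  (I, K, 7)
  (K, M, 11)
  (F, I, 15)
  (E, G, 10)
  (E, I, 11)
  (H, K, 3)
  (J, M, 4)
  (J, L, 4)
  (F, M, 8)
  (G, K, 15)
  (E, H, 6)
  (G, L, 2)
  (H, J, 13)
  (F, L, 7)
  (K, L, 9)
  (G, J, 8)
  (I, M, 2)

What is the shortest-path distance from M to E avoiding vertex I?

Comparing a few candidate routes:
M -> K -> H -> E: 11 + 3 + 6 = 20
M -> J -> H -> E: 4 + 13 + 6 = 23
M -> J -> L -> G -> E: 4 + 4 + 2 + 10 = 20
M -> J -> G -> E: 4 + 8 + 10 = 22
M -> J -> L -> K -> H -> E: 4 + 4 + 9 + 3 + 6 = 26
Shortest: 20.

20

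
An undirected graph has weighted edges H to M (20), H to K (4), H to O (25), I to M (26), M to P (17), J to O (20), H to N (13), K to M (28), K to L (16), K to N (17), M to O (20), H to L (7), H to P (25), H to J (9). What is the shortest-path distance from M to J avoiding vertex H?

40

Candidate routes:
M → O → J: 20 + 20 = 40
Best route has total 40.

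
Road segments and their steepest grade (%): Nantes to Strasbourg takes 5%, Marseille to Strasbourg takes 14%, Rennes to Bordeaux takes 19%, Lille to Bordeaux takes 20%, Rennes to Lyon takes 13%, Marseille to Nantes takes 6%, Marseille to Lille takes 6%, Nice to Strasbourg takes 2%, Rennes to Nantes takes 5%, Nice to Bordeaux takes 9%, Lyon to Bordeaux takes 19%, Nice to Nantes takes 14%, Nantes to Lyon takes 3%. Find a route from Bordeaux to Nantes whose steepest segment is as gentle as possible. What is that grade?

9

Some routes from Bordeaux to Nantes:
Bordeaux-Nice-Strasbourg-Marseille-Nantes: max(9, 2, 14, 6) = 14
Bordeaux-Nice-Nantes: max(9, 14) = 14
Bordeaux-Nice-Strasbourg-Nantes: max(9, 2, 5) = 9
Best route has worst link 9%.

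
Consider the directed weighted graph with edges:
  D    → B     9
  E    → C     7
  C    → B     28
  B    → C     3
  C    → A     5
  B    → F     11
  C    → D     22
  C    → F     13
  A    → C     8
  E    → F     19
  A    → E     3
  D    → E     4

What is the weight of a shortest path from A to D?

Candidate routes:
A → E → C → D: 3 + 7 + 22 = 32
A → C → D: 8 + 22 = 30
The minimum is 30.

30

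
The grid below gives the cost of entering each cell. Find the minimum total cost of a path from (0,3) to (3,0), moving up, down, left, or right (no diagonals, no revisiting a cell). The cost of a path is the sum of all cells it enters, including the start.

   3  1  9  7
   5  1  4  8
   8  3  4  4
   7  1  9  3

Take (0,3)→(0,2)→(0,1)→(1,1)→(2,1)→(3,1)→(3,0) for a total of 7 + 9 + 1 + 1 + 3 + 1 + 7 = 29.

29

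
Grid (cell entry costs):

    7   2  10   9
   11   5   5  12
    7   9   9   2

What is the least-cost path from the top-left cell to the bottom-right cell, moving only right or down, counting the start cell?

30

One optimal route is r0c0 → r0c1 → r1c1 → r1c2 → r2c2 → r2c3.
Its cost is 7 + 2 + 5 + 5 + 9 + 2 = 30.
(Top row then right column would cost 42.)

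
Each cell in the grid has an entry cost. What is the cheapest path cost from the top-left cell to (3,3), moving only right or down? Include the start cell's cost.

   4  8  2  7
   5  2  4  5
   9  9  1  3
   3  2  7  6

Cheapest: [0,0] → [1,0] → [1,1] → [1,2] → [2,2] → [2,3] → [3,3]
  4 + 5 + 2 + 4 + 1 + 3 + 6 = 25

25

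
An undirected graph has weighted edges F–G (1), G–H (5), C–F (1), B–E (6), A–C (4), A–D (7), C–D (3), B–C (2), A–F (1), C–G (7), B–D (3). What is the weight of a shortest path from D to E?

9

A few of the D→E routes:
D→B→E: 3 + 6 = 9
D→A→F→C→B→E: 7 + 1 + 1 + 2 + 6 = 17
D→C→B→E: 3 + 2 + 6 = 11
Best route has total 9.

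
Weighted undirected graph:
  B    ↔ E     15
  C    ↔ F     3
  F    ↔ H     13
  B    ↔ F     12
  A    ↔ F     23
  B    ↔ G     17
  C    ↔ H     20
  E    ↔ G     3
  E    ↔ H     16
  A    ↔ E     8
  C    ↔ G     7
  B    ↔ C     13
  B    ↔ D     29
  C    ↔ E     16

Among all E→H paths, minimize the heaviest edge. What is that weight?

Some routes from E to H:
E-G-C-B-F-H: max(3, 7, 13, 12, 13) = 13
E-G-C-F-H: max(3, 7, 3, 13) = 13
E-H: max(16) = 16
E-B-C-F-H: max(15, 13, 3, 13) = 15
E-B-F-H: max(15, 12, 13) = 15
E-C-F-H: max(16, 3, 13) = 16
The minimum achievable maximum is 13.

13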